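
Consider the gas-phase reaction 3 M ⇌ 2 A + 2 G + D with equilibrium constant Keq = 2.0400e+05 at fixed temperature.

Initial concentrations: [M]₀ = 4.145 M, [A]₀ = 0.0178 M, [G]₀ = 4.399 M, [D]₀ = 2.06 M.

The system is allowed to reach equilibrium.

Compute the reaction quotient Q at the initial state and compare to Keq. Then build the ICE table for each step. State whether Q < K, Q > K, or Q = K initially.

Q₀ = 1.7735e-04 vs Keq = 2.0400e+05 ⇒ Q<K, forward
Step 1:
                   M          A          G          D
  I            4.145     0.0178      4.399       2.06
  C           -3.965      2.643      2.643      1.322
  E           0.1799      2.661      7.042      3.382
  solve Keq expr → x = 1.322; check Q = 2.0400e+05

Q₀ = 1.7735e-04; Q < K (proceeds forward)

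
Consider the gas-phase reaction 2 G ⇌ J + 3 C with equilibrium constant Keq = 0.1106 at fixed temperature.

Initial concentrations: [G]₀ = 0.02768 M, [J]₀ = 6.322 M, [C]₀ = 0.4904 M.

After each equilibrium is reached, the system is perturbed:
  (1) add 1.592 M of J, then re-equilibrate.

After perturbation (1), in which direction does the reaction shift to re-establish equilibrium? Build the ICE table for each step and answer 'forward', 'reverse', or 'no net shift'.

Q₀ = 973.1 vs Keq = 0.1106 ⇒ Q>K, reverse
Step 1:
                  G         J         C
  Initial   0.02768     6.322    0.4904
  Change     0.2524   -0.1262   -0.3785
  Equil        0.28     6.196    0.1119
  solve Keq expr → x = -0.1262; check Q = 0.1106
Then add 1.592 M of J.
Step 2:
                  G         J         C
  Initial      0.28     7.788    0.1119
  Change   0.004696 -0.002348 -0.007044
  Equil      0.2847     7.785    0.1048
  solve Keq expr → x = -0.002348; check Q = 0.1106

Direction: reverse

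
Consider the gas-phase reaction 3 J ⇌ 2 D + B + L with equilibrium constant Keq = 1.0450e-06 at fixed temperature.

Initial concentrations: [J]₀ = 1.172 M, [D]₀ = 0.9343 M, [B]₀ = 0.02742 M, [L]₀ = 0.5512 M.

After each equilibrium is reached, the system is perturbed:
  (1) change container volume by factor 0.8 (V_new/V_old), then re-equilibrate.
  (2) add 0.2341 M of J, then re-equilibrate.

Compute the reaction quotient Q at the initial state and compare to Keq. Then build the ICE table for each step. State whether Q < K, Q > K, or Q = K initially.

Q₀ = 0.008195 vs Keq = 1.0450e-06 ⇒ Q>K, reverse
Step 1:
                   J          D          B          L
  I            1.172     0.9343    0.02742     0.5512
  C          0.08224   -0.05483   -0.02741   -0.02741
  E            1.254     0.8795 5.0894e-06     0.5238
  solve Keq expr → x = -0.02741; check Q = 1.0450e-06
Then change container volume by factor 0.8 (V_new/V_old).
Step 2:
                   J          D          B          L
  I            1.568      1.099 6.3618e-06     0.6547
  C       3.8168e-06 -2.5446e-06 -1.2723e-06 -1.2723e-06
  E            1.568      1.099 5.0895e-06     0.6547
  solve Keq expr → x = -1.2723e-06; check Q = 1.0450e-06
Then add 0.2341 M of J.
Step 3:
                   J          D          B          L
  I            1.802      1.099 5.0895e-06     0.6547
  C       -7.9110e-06 5.2740e-06 2.6370e-06 2.6370e-06
  E            1.802      1.099 7.7265e-06     0.6547
  solve Keq expr → x = 2.6370e-06; check Q = 1.0450e-06

Q₀ = 0.008195; Q > K (proceeds reverse)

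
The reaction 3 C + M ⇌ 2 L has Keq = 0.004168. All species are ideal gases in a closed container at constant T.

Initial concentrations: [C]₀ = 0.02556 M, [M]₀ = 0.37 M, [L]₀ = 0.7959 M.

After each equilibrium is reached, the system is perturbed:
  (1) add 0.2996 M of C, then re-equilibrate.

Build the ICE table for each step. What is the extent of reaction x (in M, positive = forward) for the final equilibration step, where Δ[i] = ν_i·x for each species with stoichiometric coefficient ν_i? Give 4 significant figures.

Q₀ = 1.0253e+05 vs Keq = 0.004168 ⇒ Q>K, reverse
Step 1:
                    C           M           L
  init        0.02556        0.37      0.7959
  Δ             1.095      0.3651     -0.7302
  eq            1.121      0.7351     0.06569
  solve Keq expr → x = -0.3651; check Q = 0.004168
Then add 0.2996 M of C.
Step 2:
                    C           M           L
  init           1.42      0.7351     0.06569
  Δ          -0.03568    -0.01189     0.02378
  eq            1.385      0.7232     0.08947
  solve Keq expr → x = 0.01189; check Q = 0.004168

x = 0.01189 M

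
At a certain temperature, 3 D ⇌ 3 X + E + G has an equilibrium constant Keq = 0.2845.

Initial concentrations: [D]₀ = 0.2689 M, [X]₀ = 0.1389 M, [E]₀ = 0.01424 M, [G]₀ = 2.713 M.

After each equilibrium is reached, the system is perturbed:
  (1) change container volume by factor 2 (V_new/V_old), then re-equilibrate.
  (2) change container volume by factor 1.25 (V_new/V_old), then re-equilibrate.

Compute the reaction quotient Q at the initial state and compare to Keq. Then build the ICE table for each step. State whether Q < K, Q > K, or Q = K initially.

Q₀ = 0.005325; Q < K (proceeds forward)

Q₀ = 0.005325 vs Keq = 0.2845 ⇒ Q<K, forward
Step 1:
                  D         X         E         G
  Initial    0.2689    0.1389   0.01424     2.713
  Change     -0.093     0.093     0.031     0.031
  Equil      0.1759    0.2319   0.04524     2.744
  solve Keq expr → x = 0.031; check Q = 0.2845
Then change container volume by factor 2 (V_new/V_old).
Step 2:
                  D         X         E         G
  Initial   0.08795     0.116   0.02262     1.372
  Change   -0.01835   0.01835  0.006116  0.006116
  Equil      0.0696    0.1343   0.02874     1.378
  solve Keq expr → x = 0.006116; check Q = 0.2845
Then change container volume by factor 1.25 (V_new/V_old).
Step 3:
                  D         X         E         G
  Initial   0.05568    0.1074   0.02299     1.102
  Change  -0.004559  0.004559   0.00152   0.00152
  Equil     0.05112     0.112   0.02451     1.104
  solve Keq expr → x = 0.00152; check Q = 0.2845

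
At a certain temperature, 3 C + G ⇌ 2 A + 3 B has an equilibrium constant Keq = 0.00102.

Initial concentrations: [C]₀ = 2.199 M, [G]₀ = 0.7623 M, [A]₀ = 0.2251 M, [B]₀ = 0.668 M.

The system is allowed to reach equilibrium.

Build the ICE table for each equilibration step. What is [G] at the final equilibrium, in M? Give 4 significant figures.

[G]_eq = 0.778 M

Q₀ = 0.001863 vs Keq = 0.00102 ⇒ Q>K, reverse
Step 1:
                  C         G         A         B
  I           2.199    0.7623    0.2251     0.668
  C         0.04701   0.01567  -0.03134  -0.04701
  E           2.246     0.778    0.1938     0.621
  solve Keq expr → x = -0.01567; check Q = 0.00102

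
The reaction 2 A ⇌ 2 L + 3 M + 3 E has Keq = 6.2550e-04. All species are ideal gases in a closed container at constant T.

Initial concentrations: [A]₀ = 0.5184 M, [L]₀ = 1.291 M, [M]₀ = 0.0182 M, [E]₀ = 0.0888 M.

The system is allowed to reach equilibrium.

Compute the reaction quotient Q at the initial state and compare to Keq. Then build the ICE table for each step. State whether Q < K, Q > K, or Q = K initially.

Q₀ = 2.6180e-08; Q < K (proceeds forward)

Q₀ = 2.6180e-08 vs Keq = 6.2550e-04 ⇒ Q<K, forward
Step 1:
                  A         L         M         E
  Initial    0.5184     1.291    0.0182    0.0888
  Change   -0.09741   0.09741    0.1461    0.1461
  Equil       0.421     1.388    0.1643    0.2349
  solve Keq expr → x = 0.0487; check Q = 6.2550e-04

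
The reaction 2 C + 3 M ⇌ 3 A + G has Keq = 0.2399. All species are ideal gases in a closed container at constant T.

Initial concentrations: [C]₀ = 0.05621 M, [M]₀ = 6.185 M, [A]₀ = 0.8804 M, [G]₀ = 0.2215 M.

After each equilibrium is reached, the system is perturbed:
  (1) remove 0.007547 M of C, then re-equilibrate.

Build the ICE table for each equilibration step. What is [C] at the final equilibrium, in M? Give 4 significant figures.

[C]_eq = 0.0511 M

Q₀ = 0.2022 vs Keq = 0.2399 ⇒ Q<K, forward
Step 1:
                   C          M          A          G
  I          0.05621      6.185     0.8804     0.2215
  C        -0.003807  -0.005711   0.005711   0.001904
  E           0.0524      6.179     0.8861     0.2234
  solve Keq expr → x = 0.001904; check Q = 0.2399
Then remove 0.007547 M of C.
Step 2:
                   C          M          A          G
  I          0.04486      6.179     0.8861     0.2234
  C         0.006241   0.009362  -0.009362  -0.003121
  E           0.0511      6.189     0.8767     0.2203
  solve Keq expr → x = -0.003121; check Q = 0.2399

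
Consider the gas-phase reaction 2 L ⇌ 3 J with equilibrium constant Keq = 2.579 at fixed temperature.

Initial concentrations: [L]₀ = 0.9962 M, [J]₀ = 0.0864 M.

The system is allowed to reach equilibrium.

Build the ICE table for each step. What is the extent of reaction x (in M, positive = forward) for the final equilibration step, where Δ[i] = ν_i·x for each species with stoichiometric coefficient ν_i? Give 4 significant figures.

Q₀ = 6.4990e-04 vs Keq = 2.579 ⇒ Q<K, forward
Step 1:
                  L         J
  Initial    0.9962    0.0864
  Change    -0.5087     0.763
  Equil      0.4875    0.8494
  solve Keq expr → x = 0.2543; check Q = 2.579

x = 0.2543 M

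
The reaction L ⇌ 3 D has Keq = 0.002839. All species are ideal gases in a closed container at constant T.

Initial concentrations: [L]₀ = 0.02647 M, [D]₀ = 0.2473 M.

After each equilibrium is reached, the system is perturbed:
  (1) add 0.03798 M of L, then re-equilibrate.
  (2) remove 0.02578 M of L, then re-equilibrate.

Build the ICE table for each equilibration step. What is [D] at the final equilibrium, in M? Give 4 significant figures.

[D]_eq = 0.06556 M

Q₀ = 0.5714 vs Keq = 0.002839 ⇒ Q>K, reverse
Step 1:
                    L           D
  I           0.02647      0.2473
  C           0.06145     -0.1843
  E           0.08792     0.06296
  solve Keq expr → x = -0.06145; check Q = 0.002839
Then add 0.03798 M of L.
Step 2:
                    L           D
  I            0.1259     0.06296
  C          -0.00251    0.007531
  E            0.1234     0.07049
  solve Keq expr → x = 0.00251; check Q = 0.002839
Then remove 0.02578 M of L.
Step 3:
                    L           D
  I           0.09761     0.07049
  C          0.001645   -0.004934
  E           0.09925     0.06556
  solve Keq expr → x = -0.001645; check Q = 0.002839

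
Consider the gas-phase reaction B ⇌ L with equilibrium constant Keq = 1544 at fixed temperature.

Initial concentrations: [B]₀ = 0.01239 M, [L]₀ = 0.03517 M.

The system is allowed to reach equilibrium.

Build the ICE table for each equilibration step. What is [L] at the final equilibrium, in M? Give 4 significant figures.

[L]_eq = 0.04753 M

Q₀ = 2.839 vs Keq = 1544 ⇒ Q<K, forward
Step 1:
                    B           L
  I           0.01239     0.03517
  C          -0.01236     0.01236
  E        3.0783e-05     0.04753
  solve Keq expr → x = 0.01236; check Q = 1544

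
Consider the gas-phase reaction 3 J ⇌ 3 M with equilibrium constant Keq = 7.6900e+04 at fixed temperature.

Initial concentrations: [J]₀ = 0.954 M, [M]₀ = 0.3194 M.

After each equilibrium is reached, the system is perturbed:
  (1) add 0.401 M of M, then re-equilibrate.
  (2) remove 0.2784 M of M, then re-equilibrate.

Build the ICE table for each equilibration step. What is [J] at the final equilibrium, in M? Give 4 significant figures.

[J]_eq = 0.03207 M

Q₀ = 0.03753 vs Keq = 7.6900e+04 ⇒ Q<K, forward
Step 1:
                  J         M
  I           0.954    0.3194
  C         -0.9247    0.9247
  E         0.02926     1.244
  solve Keq expr → x = 0.3082; check Q = 7.6900e+04
Then add 0.401 M of M.
Step 2:
                  J         M
  I         0.02926     1.645
  C        0.009213 -0.009213
  E         0.03847     1.636
  solve Keq expr → x = -0.003071; check Q = 7.6900e+04
Then remove 0.2784 M of M.
Step 3:
                  J         M
  I         0.03847     1.358
  C       -0.006396  0.006396
  E         0.03207     1.364
  solve Keq expr → x = 0.002132; check Q = 7.6900e+04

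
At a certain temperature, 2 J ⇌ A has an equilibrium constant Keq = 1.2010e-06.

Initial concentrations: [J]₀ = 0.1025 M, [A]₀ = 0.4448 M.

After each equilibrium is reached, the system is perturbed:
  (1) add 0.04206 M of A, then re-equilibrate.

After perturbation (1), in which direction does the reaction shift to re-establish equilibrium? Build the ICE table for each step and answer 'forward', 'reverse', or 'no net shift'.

Q₀ = 42.34 vs Keq = 1.2010e-06 ⇒ Q>K, reverse
Step 1:
                    J           A
  Initial      0.1025      0.4448
  Change       0.8896     -0.4448
  Equil        0.9921  1.1821e-06
  solve Keq expr → x = -0.4448; check Q = 1.2010e-06
Then add 0.04206 M of A.
Step 2:
                    J           A
  Initial      0.9921     0.04206
  Change      0.08412    -0.04206
  Equil         1.076  1.3911e-06
  solve Keq expr → x = -0.04206; check Q = 1.2010e-06

Direction: reverse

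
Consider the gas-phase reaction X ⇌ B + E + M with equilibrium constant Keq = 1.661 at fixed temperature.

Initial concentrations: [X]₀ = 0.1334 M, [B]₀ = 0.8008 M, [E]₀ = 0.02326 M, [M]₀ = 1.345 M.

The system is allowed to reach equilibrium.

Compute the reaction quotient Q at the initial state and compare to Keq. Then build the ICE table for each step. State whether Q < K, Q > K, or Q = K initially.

Q₀ = 0.1878; Q < K (proceeds forward)

Q₀ = 0.1878 vs Keq = 1.661 ⇒ Q<K, forward
Step 1:
                   X          B          E          M
  Initial     0.1334     0.8008    0.02326      1.345
  Change     -0.0669     0.0669     0.0669     0.0669
  Equil       0.0665     0.8677    0.09016      1.412
  solve Keq expr → x = 0.0669; check Q = 1.661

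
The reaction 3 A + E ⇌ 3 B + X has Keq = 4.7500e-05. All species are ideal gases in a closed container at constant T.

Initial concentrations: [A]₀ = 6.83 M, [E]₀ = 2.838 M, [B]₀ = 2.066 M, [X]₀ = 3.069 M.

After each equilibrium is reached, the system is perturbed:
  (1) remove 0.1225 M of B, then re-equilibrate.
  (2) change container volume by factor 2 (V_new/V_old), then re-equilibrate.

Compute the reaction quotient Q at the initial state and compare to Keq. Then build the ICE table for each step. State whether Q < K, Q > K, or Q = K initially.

Q₀ = 0.02993; Q > K (proceeds reverse)

Q₀ = 0.02993 vs Keq = 4.7500e-05 ⇒ Q>K, reverse
Step 1:
                  A         E         B         X
  init         6.83     2.838     2.066     3.069
  Δ           1.722    0.5741    -1.722   -0.5741
  eq          8.552     3.412    0.3438     2.495
  solve Keq expr → x = -0.5741; check Q = 4.7500e-05
Then remove 0.1225 M of B.
Step 2:
                  A         E         B         X
  init        8.552     3.412    0.2213     2.495
  Δ         -0.1149   -0.0383    0.1149    0.0383
  eq          8.437     3.374    0.3362     2.533
  solve Keq expr → x = 0.0383; check Q = 4.7500e-05
Then change container volume by factor 2 (V_new/V_old).
Step 3:
                  A         E         B         X
  init        4.219     1.687    0.1681     1.267
  Δ               0         0         0         0
  eq          4.219     1.687    0.1681     1.267
  solve Keq expr → x = 0; check Q = 4.7500e-05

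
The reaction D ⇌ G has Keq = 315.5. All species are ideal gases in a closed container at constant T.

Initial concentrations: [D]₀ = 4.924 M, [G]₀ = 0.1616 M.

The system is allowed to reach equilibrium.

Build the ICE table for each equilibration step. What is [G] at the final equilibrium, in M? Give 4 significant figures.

[G]_eq = 5.07 M

Q₀ = 0.03282 vs Keq = 315.5 ⇒ Q<K, forward
Step 1:
                    D           G
  init          4.924      0.1616
  Δ            -4.908       4.908
  eq          0.01607        5.07
  solve Keq expr → x = 4.908; check Q = 315.5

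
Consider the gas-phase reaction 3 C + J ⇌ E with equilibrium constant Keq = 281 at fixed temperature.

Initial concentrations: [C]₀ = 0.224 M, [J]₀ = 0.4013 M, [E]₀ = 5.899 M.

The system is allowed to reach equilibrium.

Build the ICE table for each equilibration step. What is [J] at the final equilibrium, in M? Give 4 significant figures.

Q₀ = 1308 vs Keq = 281 ⇒ Q>K, reverse
Step 1:
                  C         J         E
  init        0.224    0.4013     5.899
  Δ           0.136   0.04532  -0.04532
  eq           0.36    0.4466     5.854
  solve Keq expr → x = -0.04532; check Q = 281

[J]_eq = 0.4466 M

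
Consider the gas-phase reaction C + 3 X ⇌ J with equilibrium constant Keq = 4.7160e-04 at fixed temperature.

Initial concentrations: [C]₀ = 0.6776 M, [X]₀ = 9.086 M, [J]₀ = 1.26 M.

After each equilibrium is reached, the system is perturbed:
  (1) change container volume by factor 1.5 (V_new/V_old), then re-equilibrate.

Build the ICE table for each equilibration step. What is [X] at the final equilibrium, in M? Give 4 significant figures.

[X]_eq = 7.856 M

Q₀ = 0.002479 vs Keq = 4.7160e-04 ⇒ Q>K, reverse
Step 1:
                   C          X          J
  I           0.6776      9.086       1.26
  C           0.5471      1.641    -0.5471
  E            1.225      10.73     0.7129
  solve Keq expr → x = -0.5471; check Q = 4.7160e-04
Then change container volume by factor 1.5 (V_new/V_old).
Step 2:
                   C          X          J
  I           0.8164      7.151     0.4753
  C           0.2349     0.7047    -0.2349
  E            1.051      7.856     0.2404
  solve Keq expr → x = -0.2349; check Q = 4.7160e-04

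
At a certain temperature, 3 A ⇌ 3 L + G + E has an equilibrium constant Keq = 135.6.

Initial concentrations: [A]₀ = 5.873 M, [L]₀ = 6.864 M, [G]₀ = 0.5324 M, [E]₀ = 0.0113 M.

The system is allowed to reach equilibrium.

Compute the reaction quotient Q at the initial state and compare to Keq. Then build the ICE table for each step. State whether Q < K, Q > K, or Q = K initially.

Q₀ = 0.009604 vs Keq = 135.6 ⇒ Q<K, forward
Step 1:
                   A          L          G          E
  init         5.873      6.864     0.5324     0.0113
  Δ           -3.397      3.397      1.132      1.132
  eq           2.476      10.26      1.665      1.144
  solve Keq expr → x = 1.132; check Q = 135.6

Q₀ = 0.009604; Q < K (proceeds forward)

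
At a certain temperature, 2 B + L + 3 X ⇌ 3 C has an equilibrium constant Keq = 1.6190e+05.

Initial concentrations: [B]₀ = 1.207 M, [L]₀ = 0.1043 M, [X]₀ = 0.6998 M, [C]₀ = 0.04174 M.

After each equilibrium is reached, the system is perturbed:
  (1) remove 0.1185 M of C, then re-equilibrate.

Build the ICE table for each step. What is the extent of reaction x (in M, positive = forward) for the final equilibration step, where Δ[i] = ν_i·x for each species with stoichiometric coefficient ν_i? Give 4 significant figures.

x = 3.3622e-06 M

Q₀ = 0.001396 vs Keq = 1.6190e+05 ⇒ Q<K, forward
Step 1:
                   B          L          X          C
  I            1.207     0.1043     0.6998    0.04174
  C          -0.2086    -0.1043    -0.3129     0.3129
  E           0.9984 4.7709e-06     0.3869     0.3546
  solve Keq expr → x = 0.1043; check Q = 1.6190e+05
Then remove 0.1185 M of C.
Step 2:
                   B          L          X          C
  I           0.9984 4.7709e-06     0.3869     0.2361
  C       -6.7244e-06 -3.3622e-06 -1.0087e-05 1.0087e-05
  E           0.9984 1.4087e-06     0.3869     0.2361
  solve Keq expr → x = 3.3622e-06; check Q = 1.6190e+05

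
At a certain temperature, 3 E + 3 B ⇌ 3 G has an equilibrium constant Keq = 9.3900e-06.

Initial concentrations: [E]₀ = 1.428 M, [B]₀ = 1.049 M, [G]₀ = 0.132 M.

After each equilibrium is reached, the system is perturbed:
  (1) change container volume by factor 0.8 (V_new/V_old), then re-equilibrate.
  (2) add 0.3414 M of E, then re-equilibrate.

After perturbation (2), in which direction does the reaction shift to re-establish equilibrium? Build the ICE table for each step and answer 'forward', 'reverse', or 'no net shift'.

Q₀ = 6.8424e-04 vs Keq = 9.3900e-06 ⇒ Q>K, reverse
Step 1:
                  E         B         G
  Initial     1.428     1.049     0.132
  Change    0.09523   0.09523  -0.09523
  Equil       1.523     1.144   0.03677
  solve Keq expr → x = -0.03174; check Q = 9.3900e-06
Then change container volume by factor 0.8 (V_new/V_old).
Step 2:
                  E         B         G
  Initial     1.904      1.43   0.04596
  Change   -0.01074  -0.01074   0.01074
  Equil       1.893      1.42    0.0567
  solve Keq expr → x = 0.003579; check Q = 9.3900e-06
Then add 0.3414 M of E.
Step 3:
                  E         B         G
  Initial     2.235      1.42    0.0567
  Change  -0.009494 -0.009494  0.009494
  Equil       2.225      1.41    0.0662
  solve Keq expr → x = 0.003165; check Q = 9.3900e-06

Direction: forward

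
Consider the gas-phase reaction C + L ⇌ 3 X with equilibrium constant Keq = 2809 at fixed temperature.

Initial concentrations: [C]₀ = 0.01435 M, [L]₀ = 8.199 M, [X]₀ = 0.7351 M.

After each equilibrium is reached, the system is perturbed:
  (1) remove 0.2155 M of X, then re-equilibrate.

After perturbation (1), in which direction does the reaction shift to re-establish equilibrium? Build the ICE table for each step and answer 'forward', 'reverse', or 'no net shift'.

Q₀ = 3.376 vs Keq = 2809 ⇒ Q<K, forward
Step 1:
                    C           L           X
  I           0.01435       8.199      0.7351
  C          -0.01433    -0.01433     0.04299
  E        2.0490e-05       8.185      0.7781
  solve Keq expr → x = 0.01433; check Q = 2809
Then remove 0.2155 M of X.
Step 2:
                    C           L           X
  I        2.0490e-05       8.185      0.5626
  C       -1.2743e-05 -1.2743e-05  3.8229e-05
  E        7.7466e-06       8.185      0.5626
  solve Keq expr → x = 1.2743e-05; check Q = 2809

Direction: forward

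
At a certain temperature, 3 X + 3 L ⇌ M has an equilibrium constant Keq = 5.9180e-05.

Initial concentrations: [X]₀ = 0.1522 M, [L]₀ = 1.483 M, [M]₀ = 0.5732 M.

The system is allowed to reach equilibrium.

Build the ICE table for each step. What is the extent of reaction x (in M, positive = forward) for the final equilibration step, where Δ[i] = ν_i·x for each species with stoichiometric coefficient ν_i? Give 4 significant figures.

x = -0.5615 M

Q₀ = 49.85 vs Keq = 5.9180e-05 ⇒ Q>K, reverse
Step 1:
                   X          L          M
  Initial     0.1522      1.483     0.5732
  Change       1.685      1.685    -0.5615
  Equil        1.837      3.168    0.01166
  solve Keq expr → x = -0.5615; check Q = 5.9180e-05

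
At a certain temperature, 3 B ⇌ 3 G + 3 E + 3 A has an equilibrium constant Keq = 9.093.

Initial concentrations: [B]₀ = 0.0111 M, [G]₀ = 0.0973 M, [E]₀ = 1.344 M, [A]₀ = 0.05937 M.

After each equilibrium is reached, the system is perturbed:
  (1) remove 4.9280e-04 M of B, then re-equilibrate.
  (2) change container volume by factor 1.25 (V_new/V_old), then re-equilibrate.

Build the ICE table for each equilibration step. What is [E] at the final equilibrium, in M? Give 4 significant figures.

Q₀ = 0.3422 vs Keq = 9.093 ⇒ Q<K, forward
Step 1:
                  B         G         E         A
  init       0.0111    0.0973     1.344   0.05937
  Δ       -0.006658  0.006658  0.006658  0.006658
  eq       0.004442     0.104     1.351   0.06603
  solve Keq expr → x = 0.002219; check Q = 9.093
Then remove 4.9280e-04 M of B.
Step 2:
                  B         G         E         A
  init     0.003949     0.104     1.351   0.06603
  Δ       4.4278e-04 -4.4278e-04 -4.4278e-04 -4.4278e-04
  eq       0.004392    0.1035      1.35   0.06559
  solve Keq expr → x = -1.4759e-04; check Q = 9.093
Then change container volume by factor 1.25 (V_new/V_old).
Step 3:
                  B         G         E         A
  init     0.003513   0.08281      1.08   0.05247
  Δ       -0.001179  0.001179  0.001179  0.001179
  eq       0.002334   0.08399     1.081   0.05365
  solve Keq expr → x = 3.9301e-04; check Q = 9.093

[E]_eq = 1.081 M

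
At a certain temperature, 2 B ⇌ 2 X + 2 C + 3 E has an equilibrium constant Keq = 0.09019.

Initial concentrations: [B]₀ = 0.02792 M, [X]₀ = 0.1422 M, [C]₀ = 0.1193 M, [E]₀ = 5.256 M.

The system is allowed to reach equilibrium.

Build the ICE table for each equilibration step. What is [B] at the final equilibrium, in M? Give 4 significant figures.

[B]_eq = 0.1053 M

Q₀ = 53.61 vs Keq = 0.09019 ⇒ Q>K, reverse
Step 1:
                   B          X          C          E
  init       0.02792     0.1422     0.1193      5.256
  Δ          0.07741   -0.07741   -0.07741    -0.1161
  eq          0.1053    0.06479    0.04189       5.14
  solve Keq expr → x = -0.0387; check Q = 0.09019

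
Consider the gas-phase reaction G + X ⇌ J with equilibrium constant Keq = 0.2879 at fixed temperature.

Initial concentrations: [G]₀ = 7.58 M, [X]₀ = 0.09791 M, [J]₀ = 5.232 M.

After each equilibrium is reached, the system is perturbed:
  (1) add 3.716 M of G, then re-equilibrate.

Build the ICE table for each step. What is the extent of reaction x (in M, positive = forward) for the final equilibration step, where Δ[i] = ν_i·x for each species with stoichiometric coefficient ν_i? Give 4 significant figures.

x = 0.3191 M

Q₀ = 7.05 vs Keq = 0.2879 ⇒ Q>K, reverse
Step 1:
                  G         X         J
  I            7.58   0.09791     5.232
  C            1.39      1.39     -1.39
  E            8.97     1.488     3.842
  solve Keq expr → x = -1.39; check Q = 0.2879
Then add 3.716 M of G.
Step 2:
                  G         X         J
  I           12.69     1.488     3.842
  C         -0.3191   -0.3191    0.3191
  E           12.37     1.169     4.161
  solve Keq expr → x = 0.3191; check Q = 0.2879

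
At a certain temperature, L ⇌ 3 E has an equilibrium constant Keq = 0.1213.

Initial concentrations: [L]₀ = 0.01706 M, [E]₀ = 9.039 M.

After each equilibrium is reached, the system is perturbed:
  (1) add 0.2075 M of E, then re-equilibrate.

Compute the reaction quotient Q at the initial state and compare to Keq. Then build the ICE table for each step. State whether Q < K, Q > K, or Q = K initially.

Q₀ = 4.3289e+04 vs Keq = 0.1213 ⇒ Q>K, reverse
Step 1:
                   L          E
  I          0.01706      9.039
  C             2.78     -8.341
  E            2.798     0.6975
  solve Keq expr → x = -2.78; check Q = 0.1213
Then add 0.2075 M of E.
Step 2:
                   L          E
  I            2.798      0.905
  C          0.06732    -0.2019
  E            2.865     0.7031
  solve Keq expr → x = -0.06732; check Q = 0.1213

Q₀ = 4.3289e+04; Q > K (proceeds reverse)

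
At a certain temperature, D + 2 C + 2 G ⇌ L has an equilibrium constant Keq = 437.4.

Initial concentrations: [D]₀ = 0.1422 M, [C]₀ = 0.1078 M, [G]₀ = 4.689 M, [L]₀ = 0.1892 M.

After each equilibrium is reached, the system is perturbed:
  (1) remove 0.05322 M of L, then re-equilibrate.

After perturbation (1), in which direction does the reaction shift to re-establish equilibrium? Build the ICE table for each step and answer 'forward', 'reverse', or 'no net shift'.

Q₀ = 5.207 vs Keq = 437.4 ⇒ Q<K, forward
Step 1:
                   D          C          G          L
  init        0.1422     0.1078      4.689     0.1892
  Δ         -0.04578   -0.09156   -0.09156    0.04578
  eq         0.09642    0.01624      4.597      0.235
  solve Keq expr → x = 0.04578; check Q = 437.4
Then remove 0.05322 M of L.
Step 2:
                   D          C          G          L
  init       0.09642    0.01624      4.597     0.1818
  Δ       -9.2277e-04  -0.001846  -0.001846 9.2277e-04
  eq          0.0955    0.01439      4.596     0.1827
  solve Keq expr → x = 9.2277e-04; check Q = 437.4

Direction: forward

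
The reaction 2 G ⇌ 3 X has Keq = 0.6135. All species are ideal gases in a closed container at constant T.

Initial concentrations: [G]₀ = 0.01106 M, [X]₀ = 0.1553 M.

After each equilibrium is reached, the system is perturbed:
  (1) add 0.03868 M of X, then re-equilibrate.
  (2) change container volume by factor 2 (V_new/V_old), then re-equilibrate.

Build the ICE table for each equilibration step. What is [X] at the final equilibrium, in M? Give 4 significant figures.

Q₀ = 30.62 vs Keq = 0.6135 ⇒ Q>K, reverse
Step 1:
                  G         X
  I         0.01106    0.1553
  C         0.03294   -0.0494
  E           0.044    0.1059
  solve Keq expr → x = -0.01647; check Q = 0.6135
Then add 0.03868 M of X.
Step 2:
                  G         X
  I           0.044    0.1446
  C         0.01274  -0.01911
  E         0.05674    0.1255
  solve Keq expr → x = -0.006371; check Q = 0.6135
Then change container volume by factor 2 (V_new/V_old).
Step 3:
                  G         X
  I         0.02837   0.06273
  C       -0.004776  0.007164
  E         0.02359    0.0699
  solve Keq expr → x = 0.002388; check Q = 0.6135

[X]_eq = 0.0699 M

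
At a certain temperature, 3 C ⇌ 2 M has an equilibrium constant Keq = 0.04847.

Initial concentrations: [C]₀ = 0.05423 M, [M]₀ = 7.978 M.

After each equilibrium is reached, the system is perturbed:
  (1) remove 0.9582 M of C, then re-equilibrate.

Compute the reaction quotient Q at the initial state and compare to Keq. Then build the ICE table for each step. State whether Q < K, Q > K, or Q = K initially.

Q₀ = 3.9909e+05 vs Keq = 0.04847 ⇒ Q>K, reverse
Step 1:
                  C         M
  init      0.05423     7.978
  Δ           6.467    -4.311
  eq          6.521     3.667
  solve Keq expr → x = -2.156; check Q = 0.04847
Then remove 0.9582 M of C.
Step 2:
                  C         M
  init        5.563     3.667
  Δ          0.5312   -0.3541
  eq          6.094     3.312
  solve Keq expr → x = -0.1771; check Q = 0.04847

Q₀ = 3.9909e+05; Q > K (proceeds reverse)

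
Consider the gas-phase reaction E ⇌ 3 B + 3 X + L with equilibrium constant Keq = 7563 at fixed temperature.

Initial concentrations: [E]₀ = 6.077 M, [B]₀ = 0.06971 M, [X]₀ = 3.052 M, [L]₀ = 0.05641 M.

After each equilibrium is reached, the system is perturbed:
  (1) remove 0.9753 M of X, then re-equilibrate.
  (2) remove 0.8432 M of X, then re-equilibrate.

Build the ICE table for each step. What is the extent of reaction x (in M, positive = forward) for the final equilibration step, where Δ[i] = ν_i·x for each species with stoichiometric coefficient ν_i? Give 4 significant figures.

Q₀ = 8.9393e-05 vs Keq = 7563 ⇒ Q<K, forward
Step 1:
                  E         B         X         L
  init        6.077   0.06971     3.052   0.05641
  Δ          -1.353      4.06      4.06     1.353
  eq          4.724      4.13     7.112      1.41
  solve Keq expr → x = 1.353; check Q = 7563
Then remove 0.9753 M of X.
Step 2:
                  E         B         X         L
  init        4.724      4.13     6.137      1.41
  Δ        -0.09977    0.2993    0.2993   0.09977
  eq          4.624     4.429     6.436      1.51
  solve Keq expr → x = 0.09977; check Q = 7563
Then remove 0.8432 M of X.
Step 3:
                  E         B         X         L
  init        4.624     4.429     5.593      1.51
  Δ        -0.09577    0.2873    0.2873   0.09577
  eq          4.528     4.716      5.88     1.605
  solve Keq expr → x = 0.09577; check Q = 7563

x = 0.09577 M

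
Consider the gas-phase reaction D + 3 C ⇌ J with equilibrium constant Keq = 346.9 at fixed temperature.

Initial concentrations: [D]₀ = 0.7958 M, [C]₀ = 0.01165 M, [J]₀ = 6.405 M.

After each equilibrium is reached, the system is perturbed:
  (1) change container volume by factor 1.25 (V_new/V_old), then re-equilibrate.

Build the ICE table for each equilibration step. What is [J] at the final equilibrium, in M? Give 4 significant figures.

Q₀ = 5.0902e+06 vs Keq = 346.9 ⇒ Q>K, reverse
Step 1:
                    D           C           J
  init         0.7958     0.01165       6.405
  Δ           0.08752      0.2626    -0.08752
  eq           0.8833      0.2742       6.317
  solve Keq expr → x = -0.08752; check Q = 346.9
Then change container volume by factor 1.25 (V_new/V_old).
Step 2:
                    D           C           J
  init         0.7067      0.2194       5.054
  Δ           0.01744     0.05231    -0.01744
  eq           0.7241      0.2717       5.037
  solve Keq expr → x = -0.01744; check Q = 346.9

[J]_eq = 5.037 M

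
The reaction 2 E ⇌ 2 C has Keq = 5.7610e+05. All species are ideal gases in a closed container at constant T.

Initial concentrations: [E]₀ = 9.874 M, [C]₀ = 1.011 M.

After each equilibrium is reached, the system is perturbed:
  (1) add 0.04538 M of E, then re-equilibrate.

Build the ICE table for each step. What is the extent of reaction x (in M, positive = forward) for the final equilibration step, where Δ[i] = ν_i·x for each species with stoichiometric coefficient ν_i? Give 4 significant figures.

Q₀ = 0.01048 vs Keq = 5.7610e+05 ⇒ Q<K, forward
Step 1:
                    E           C
  Initial       9.874       1.011
  Change        -9.86        9.86
  Equil       0.01432       10.87
  solve Keq expr → x = 4.93; check Q = 5.7610e+05
Then add 0.04538 M of E.
Step 2:
                    E           C
  Initial      0.0597       10.87
  Change     -0.04532     0.04532
  Equil       0.01438       10.92
  solve Keq expr → x = 0.02266; check Q = 5.7610e+05

x = 0.02266 M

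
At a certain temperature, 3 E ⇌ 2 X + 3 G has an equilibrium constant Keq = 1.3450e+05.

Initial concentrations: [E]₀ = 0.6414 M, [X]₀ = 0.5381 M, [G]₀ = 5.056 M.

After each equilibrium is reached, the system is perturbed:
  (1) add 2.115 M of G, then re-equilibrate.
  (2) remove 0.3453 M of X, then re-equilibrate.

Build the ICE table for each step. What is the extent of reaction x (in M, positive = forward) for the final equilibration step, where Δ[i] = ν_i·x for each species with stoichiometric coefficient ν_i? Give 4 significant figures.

x = 0.01187 M

Q₀ = 141.8 vs Keq = 1.3450e+05 ⇒ Q<K, forward
Step 1:
                    E           X           G
  Initial      0.6414      0.5381       5.056
  Change      -0.5397      0.3598      0.5397
  Equil        0.1017      0.8979       5.596
  solve Keq expr → x = 0.1799; check Q = 1.3450e+05
Then add 2.115 M of G.
Step 2:
                    E           X           G
  Initial      0.1017      0.8979       7.711
  Change      0.03533    -0.02355    -0.03533
  Equil         0.137      0.8744       7.675
  solve Keq expr → x = -0.01178; check Q = 1.3450e+05
Then remove 0.3453 M of X.
Step 3:
                    E           X           G
  Initial       0.137      0.5291       7.675
  Change     -0.03561     0.02374     0.03561
  Equil        0.1014      0.5528       7.711
  solve Keq expr → x = 0.01187; check Q = 1.3450e+05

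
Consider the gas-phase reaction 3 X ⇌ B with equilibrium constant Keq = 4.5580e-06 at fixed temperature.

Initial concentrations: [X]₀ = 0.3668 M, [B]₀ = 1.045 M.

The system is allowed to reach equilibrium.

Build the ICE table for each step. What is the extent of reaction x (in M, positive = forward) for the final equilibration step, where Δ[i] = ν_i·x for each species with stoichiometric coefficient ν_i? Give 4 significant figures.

x = -1.045 M

Q₀ = 21.18 vs Keq = 4.5580e-06 ⇒ Q>K, reverse
Step 1:
                   X          B
  I           0.3668      1.045
  C            3.134     -1.045
  E            3.501 1.9563e-04
  solve Keq expr → x = -1.045; check Q = 4.5580e-06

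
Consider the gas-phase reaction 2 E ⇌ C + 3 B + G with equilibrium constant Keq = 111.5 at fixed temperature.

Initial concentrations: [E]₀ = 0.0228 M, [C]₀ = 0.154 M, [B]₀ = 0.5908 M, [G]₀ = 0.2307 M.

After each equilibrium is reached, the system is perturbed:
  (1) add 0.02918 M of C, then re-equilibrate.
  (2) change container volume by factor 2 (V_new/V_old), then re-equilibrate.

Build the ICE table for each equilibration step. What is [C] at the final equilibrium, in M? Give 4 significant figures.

Q₀ = 14.09 vs Keq = 111.5 ⇒ Q<K, forward
Step 1:
                  E         C         B         G
  Initial    0.0228     0.154    0.5908    0.2307
  Change   -0.01394  0.006969   0.02091  0.006969
  Equil    0.008862     0.161    0.6117    0.2377
  solve Keq expr → x = 0.006969; check Q = 111.5
Then add 0.02918 M of C.
Step 2:
                  E         C         B         G
  Initial  0.008862    0.1901    0.6117    0.2377
  Change  7.2751e-04 -3.6375e-04 -0.001091 -3.6375e-04
  Equil     0.00959    0.1898    0.6106    0.2373
  solve Keq expr → x = -3.6375e-04; check Q = 111.5
Then change container volume by factor 2 (V_new/V_old).
Step 3:
                  E         C         B         G
  Initial  0.004795   0.09489    0.3053    0.1187
  Change  -0.003037  0.001518  0.004555  0.001518
  Equil    0.001758   0.09641    0.3099    0.1202
  solve Keq expr → x = 0.001518; check Q = 111.5

[C]_eq = 0.09641 M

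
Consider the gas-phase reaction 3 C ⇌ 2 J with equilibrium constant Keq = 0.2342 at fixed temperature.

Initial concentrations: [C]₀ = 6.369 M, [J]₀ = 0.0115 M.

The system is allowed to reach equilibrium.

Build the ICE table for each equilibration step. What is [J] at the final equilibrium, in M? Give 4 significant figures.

Q₀ = 5.1190e-07 vs Keq = 0.2342 ⇒ Q<K, forward
Step 1:
                    C           J
  init          6.369      0.0115
  Δ            -3.504       2.336
  eq            2.865       2.347
  solve Keq expr → x = 1.168; check Q = 0.2342

[J]_eq = 2.347 M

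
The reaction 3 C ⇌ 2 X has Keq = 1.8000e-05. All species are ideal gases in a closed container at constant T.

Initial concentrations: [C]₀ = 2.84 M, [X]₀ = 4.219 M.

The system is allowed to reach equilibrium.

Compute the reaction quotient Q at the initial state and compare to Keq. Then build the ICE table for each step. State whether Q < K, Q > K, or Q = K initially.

Q₀ = 0.7771 vs Keq = 1.8000e-05 ⇒ Q>K, reverse
Step 1:
                  C         X
  Initial      2.84     4.219
  Change      6.157    -4.105
  Equil       8.997    0.1145
  solve Keq expr → x = -2.052; check Q = 1.8000e-05

Q₀ = 0.7771; Q > K (proceeds reverse)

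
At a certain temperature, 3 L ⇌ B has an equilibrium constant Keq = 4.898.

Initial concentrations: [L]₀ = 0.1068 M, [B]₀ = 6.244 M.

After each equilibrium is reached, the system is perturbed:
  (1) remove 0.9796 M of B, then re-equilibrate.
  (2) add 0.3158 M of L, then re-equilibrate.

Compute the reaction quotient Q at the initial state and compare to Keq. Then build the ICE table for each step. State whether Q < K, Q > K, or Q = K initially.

Q₀ = 5126 vs Keq = 4.898 ⇒ Q>K, reverse
Step 1:
                   L          B
  Initial     0.1068      6.244
  Change      0.9587    -0.3196
  Equil        1.065      5.924
  solve Keq expr → x = -0.3196; check Q = 4.898
Then remove 0.9796 M of B.
Step 2:
                   L          B
  Initial      1.065      4.945
  Change    -0.06092    0.02031
  Equil        1.005      4.965
  solve Keq expr → x = 0.02031; check Q = 4.898
Then add 0.3158 M of L.
Step 3:
                   L          B
  Initial       1.32      4.965
  Change     -0.3089      0.103
  Equil        1.011      5.068
  solve Keq expr → x = 0.103; check Q = 4.898

Q₀ = 5126; Q > K (proceeds reverse)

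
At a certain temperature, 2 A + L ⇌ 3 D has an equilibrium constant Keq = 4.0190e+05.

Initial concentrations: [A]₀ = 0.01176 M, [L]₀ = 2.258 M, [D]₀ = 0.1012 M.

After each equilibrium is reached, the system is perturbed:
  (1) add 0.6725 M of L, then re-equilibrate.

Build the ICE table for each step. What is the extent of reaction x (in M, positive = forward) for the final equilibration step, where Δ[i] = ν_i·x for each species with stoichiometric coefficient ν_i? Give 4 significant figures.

Q₀ = 3.319 vs Keq = 4.0190e+05 ⇒ Q<K, forward
Step 1:
                  A         L         D
  I         0.01176     2.258    0.1012
  C        -0.01172 -0.005858   0.01758
  E       4.3026e-05     2.252    0.1188
  solve Keq expr → x = 0.005858; check Q = 4.0190e+05
Then add 0.6725 M of L.
Step 2:
                  A         L         D
  I       4.3026e-05     2.925    0.1188
  C       -5.2657e-06 -2.6328e-06 7.8985e-06
  E       3.7761e-05     2.925    0.1188
  solve Keq expr → x = 2.6328e-06; check Q = 4.0190e+05

x = 2.6328e-06 M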